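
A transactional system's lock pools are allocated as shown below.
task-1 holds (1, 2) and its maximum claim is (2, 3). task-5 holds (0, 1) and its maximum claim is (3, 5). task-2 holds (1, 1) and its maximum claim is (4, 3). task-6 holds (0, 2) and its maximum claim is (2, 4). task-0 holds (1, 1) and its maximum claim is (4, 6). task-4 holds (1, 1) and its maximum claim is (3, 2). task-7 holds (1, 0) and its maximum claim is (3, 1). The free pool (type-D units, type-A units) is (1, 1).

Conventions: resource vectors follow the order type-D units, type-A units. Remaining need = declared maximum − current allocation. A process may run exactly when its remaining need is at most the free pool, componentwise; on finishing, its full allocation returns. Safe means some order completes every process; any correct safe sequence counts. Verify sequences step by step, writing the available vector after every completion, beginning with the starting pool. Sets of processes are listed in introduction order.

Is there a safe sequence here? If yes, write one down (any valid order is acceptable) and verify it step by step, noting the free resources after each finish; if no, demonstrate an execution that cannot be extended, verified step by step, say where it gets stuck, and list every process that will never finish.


The state is SAFE; one workable sequence: task-1, task-6, task-7, task-2, task-0, task-4, task-5.
Key observation: task-1 is the earliest step where a requested resource binds exactly: need (1, 1), pool (1, 1) at its turn.
Walking it through:
  pool = (1, 1)
  task-1 needs (1, 1) <= (1, 1) -> finishes; pool += (1, 2) = (2, 3)
  task-6 needs (2, 2) <= (2, 3) -> finishes; pool += (0, 2) = (2, 5)
  task-7 needs (2, 1) <= (2, 5) -> finishes; pool += (1, 0) = (3, 5)
  task-2 needs (3, 2) <= (3, 5) -> finishes; pool += (1, 1) = (4, 6)
  task-0 needs (3, 5) <= (4, 6) -> finishes; pool += (1, 1) = (5, 7)
  task-4 needs (2, 1) <= (5, 7) -> finishes; pool += (1, 1) = (6, 8)
  task-5 needs (3, 4) <= (6, 8) -> finishes; pool += (0, 1) = (6, 9)


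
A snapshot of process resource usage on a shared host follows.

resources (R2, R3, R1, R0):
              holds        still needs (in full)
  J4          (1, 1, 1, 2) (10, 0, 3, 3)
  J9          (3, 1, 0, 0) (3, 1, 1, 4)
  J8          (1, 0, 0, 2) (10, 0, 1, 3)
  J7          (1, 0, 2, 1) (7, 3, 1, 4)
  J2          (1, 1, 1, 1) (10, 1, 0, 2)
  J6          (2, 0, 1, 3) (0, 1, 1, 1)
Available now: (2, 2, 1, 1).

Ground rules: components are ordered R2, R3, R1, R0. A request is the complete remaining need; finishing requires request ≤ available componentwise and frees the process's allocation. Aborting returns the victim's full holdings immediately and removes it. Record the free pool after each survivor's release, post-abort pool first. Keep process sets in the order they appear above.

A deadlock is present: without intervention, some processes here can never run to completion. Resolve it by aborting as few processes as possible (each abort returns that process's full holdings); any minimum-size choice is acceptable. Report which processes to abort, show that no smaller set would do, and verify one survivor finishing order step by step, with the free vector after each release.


Abort J4 and J8.
Key observation: J2 had no path to completion before; after the abort of J4 and J8 ((2, 1, 1, 4) returned), step 4 is where it fits.
Why nothing smaller works — every single abort fails: J4 alone leaves J8 blocked (short on R2); J9 alone leaves J4 blocked (short on R2); J8 alone leaves J4 blocked (short on R2); J7 alone leaves J4 blocked (short on R2); J2 alone leaves J4 blocked (short on R2); J6 alone leaves J4 blocked (short on R2).
The survivors complete as J9, J7, J6, J2. Verifying each step (starting from the post-abort pool):
  pool = (4, 3, 2, 5)
  J9 needs (3, 1, 1, 4) <= (4, 3, 2, 5) -> finishes; pool += (3, 1, 0, 0) = (7, 4, 2, 5)
  J7 needs (7, 3, 1, 4) <= (7, 4, 2, 5) -> finishes; pool += (1, 0, 2, 1) = (8, 4, 4, 6)
  J6 needs (0, 1, 1, 1) <= (8, 4, 4, 6) -> finishes; pool += (2, 0, 1, 3) = (10, 4, 5, 9)
  J2 needs (10, 1, 0, 2) <= (10, 4, 5, 9) -> finishes; pool += (1, 1, 1, 1) = (11, 5, 6, 10)


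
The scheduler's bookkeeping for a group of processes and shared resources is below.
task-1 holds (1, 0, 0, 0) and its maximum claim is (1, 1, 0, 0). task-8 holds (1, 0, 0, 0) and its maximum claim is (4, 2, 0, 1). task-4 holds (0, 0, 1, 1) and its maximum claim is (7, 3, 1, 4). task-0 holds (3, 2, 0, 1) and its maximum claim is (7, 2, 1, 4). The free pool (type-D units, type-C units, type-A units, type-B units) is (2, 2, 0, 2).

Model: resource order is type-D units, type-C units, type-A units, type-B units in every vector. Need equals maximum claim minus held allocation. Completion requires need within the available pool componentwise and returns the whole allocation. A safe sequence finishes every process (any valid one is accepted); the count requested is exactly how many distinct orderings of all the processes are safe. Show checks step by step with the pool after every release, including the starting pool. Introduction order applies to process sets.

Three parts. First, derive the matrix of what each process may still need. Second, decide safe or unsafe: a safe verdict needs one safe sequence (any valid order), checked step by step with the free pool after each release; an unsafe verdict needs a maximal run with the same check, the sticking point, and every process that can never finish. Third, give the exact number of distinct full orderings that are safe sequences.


(1) Need matrix, components ordered type-D units, type-C units, type-A units, type-B units:
  task-1: (0, 1, 0, 0)
  task-8: (3, 2, 0, 1)
  task-4: (7, 3, 0, 3)
  task-0: (4, 0, 1, 3)
(2) UNSAFE.
Key observation: task-1, task-8 can finish, but then (4, 2, 0, 2) is all there is, and the blocked group's type-B units demands exceed it.
Going as far as possible: task-1, task-8; after that, nothing fits. Walking it through:
  pool = (2, 2, 0, 2)
  task-1: need (0, 1, 0, 0) fits (2, 2, 0, 2); releases (1, 0, 0, 0), pool now (3, 2, 0, 2)
  task-8: need (3, 2, 0, 1) fits (3, 2, 0, 2); releases (1, 0, 0, 0), pool now (4, 2, 0, 2)
  task-4 still needs (7, 3, 0, 3) but only (4, 2, 0, 2) is free — short on type-D units, type-C units and type-B units
  task-0 still needs (4, 0, 1, 3) but only (4, 2, 0, 2) is free — short on type-A units and type-B units
Never able to finish: task-4 and task-0.
(3) The exact count: 0 of the possible complete orderings are safe sequences.


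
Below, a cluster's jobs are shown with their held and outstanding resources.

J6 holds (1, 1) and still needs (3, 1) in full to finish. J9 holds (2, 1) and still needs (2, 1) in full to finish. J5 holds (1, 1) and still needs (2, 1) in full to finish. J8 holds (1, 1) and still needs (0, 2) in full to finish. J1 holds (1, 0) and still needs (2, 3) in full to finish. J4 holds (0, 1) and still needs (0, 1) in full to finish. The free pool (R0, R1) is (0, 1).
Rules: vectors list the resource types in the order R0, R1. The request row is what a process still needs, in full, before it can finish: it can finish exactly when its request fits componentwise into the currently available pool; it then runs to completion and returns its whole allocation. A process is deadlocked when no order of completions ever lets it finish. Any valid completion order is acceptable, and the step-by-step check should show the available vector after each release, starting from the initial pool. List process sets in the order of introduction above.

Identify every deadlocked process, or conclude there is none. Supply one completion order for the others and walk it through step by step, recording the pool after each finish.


Deadlocked set: J6, J9, J5 and J1.
Key observation: the pool after J4, J8 is (1, 3); every surviving request exceeds it in R0, so progress ends there.
A valid finishing order for the others: J4, J8. Walking it through:
  pool = (0, 1)
  run J4 (needs (0, 1), free (0, 1)); after release of (0, 1) the pool is (0, 2)
  run J8 (needs (0, 2), free (0, 2)); after release of (1, 1) the pool is (1, 3)
The stuck group stays short no matter what:
  blocked: J6 wants (3, 1), pool (1, 3) — not enough R0
  blocked: J9 wants (2, 1), pool (1, 3) — not enough R0
  blocked: J5 wants (2, 1), pool (1, 3) — not enough R0
  blocked: J1 wants (2, 3), pool (1, 3) — not enough R0


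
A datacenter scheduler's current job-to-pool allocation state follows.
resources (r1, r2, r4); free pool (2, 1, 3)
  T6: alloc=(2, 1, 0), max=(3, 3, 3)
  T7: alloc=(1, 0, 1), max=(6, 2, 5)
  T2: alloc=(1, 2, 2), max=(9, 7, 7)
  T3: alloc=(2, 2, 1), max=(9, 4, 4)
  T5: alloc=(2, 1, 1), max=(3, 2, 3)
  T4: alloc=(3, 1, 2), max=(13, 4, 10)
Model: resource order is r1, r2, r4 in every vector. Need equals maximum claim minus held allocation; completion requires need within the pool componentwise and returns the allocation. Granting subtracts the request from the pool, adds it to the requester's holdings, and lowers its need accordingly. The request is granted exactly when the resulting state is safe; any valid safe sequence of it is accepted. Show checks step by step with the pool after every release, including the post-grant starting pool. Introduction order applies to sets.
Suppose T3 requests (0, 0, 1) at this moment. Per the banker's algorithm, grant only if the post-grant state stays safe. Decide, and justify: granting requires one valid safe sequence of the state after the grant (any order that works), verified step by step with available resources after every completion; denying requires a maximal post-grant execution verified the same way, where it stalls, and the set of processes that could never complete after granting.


DENY. Granting would leave the state unsafe.
Key observation: after T5, T6 the pool peaks at (6, 3, 3), and each blocked process is short somewhere: T7 on r4; T2 on r1, r2, r4; T3 on r1; T4 on r1, r4.
On the post-grant state, T5, T6 is a maximal run — nothing extends it. Check, step by step:
  pool = (2, 1, 2)
  T5 needs (1, 1, 2) <= (2, 1, 2) -> finishes; pool += (2, 1, 1) = (4, 2, 3)
  T6 needs (1, 2, 3) <= (4, 2, 3) -> finishes; pool += (2, 1, 0) = (6, 3, 3)
  blocked: T7 wants (5, 2, 4), pool (6, 3, 3) — not enough r4
  blocked: T2 wants (8, 5, 5), pool (6, 3, 3) — not enough r1, r2 and r4
  blocked: T3 wants (7, 2, 2), pool (6, 3, 3) — not enough r1
  blocked: T4 wants (10, 3, 8), pool (6, 3, 3) — not enough r1 and r4
Had the request been granted, T7, T2, T3 and T4 could never finish.


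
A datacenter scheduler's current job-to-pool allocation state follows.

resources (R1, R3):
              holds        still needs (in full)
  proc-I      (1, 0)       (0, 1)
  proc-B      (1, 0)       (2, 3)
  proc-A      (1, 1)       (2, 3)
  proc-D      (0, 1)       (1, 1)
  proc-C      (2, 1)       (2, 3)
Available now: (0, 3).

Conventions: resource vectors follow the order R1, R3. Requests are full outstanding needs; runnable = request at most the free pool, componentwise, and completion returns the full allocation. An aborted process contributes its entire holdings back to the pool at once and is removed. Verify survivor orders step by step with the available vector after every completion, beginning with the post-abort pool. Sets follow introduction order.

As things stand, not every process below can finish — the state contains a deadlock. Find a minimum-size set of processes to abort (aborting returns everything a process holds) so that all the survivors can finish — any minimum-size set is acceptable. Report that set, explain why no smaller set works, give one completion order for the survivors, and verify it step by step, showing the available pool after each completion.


Abort proc-B.
Key observation: the returned (1, 0) from proc-B is what brings proc-A — unrunnable before, under any order — into play at step 2.
Minimality: the empty abort set fails — the state is deadlocked as it stands.
The survivors complete as proc-I, proc-A, proc-C, proc-D. Verifying each step (starting from the post-abort pool):
  pool = (1, 3)
  proc-I needs (0, 1) <= (1, 3) -> finishes; pool += (1, 0) = (2, 3)
  proc-A needs (2, 3) <= (2, 3) -> finishes; pool += (1, 1) = (3, 4)
  proc-C needs (2, 3) <= (3, 4) -> finishes; pool += (2, 1) = (5, 5)
  proc-D needs (1, 1) <= (5, 5) -> finishes; pool += (0, 1) = (5, 6)


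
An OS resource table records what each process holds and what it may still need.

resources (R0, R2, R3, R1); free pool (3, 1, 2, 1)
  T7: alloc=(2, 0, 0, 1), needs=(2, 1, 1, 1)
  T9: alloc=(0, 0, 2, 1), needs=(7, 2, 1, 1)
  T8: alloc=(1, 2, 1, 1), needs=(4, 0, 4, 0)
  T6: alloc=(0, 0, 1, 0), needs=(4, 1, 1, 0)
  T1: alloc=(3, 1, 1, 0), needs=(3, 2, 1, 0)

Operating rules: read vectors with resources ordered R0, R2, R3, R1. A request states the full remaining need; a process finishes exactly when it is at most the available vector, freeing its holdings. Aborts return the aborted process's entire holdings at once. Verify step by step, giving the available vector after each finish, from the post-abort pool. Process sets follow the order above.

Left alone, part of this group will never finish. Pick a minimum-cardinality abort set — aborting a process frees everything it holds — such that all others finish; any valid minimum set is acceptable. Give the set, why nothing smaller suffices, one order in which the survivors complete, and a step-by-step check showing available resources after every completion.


The answer: abort T1.
Key observation: T9 had no path to completion before; after the abort of T1 ((3, 1, 1, 0) returned), step 3 is where it fits.
Why nothing smaller works: aborting no one leaves the state deadlocked as given.
Survivors finish in the order: T7, T6, T9, T8. Walking it through (pool after the aborts first):
  pool = (6, 2, 3, 1)
  T7: need (2, 1, 1, 1) fits (6, 2, 3, 1); releases (2, 0, 0, 1), pool now (8, 2, 3, 2)
  T6: need (4, 1, 1, 0) fits (8, 2, 3, 2); releases (0, 0, 1, 0), pool now (8, 2, 4, 2)
  T9: need (7, 2, 1, 1) fits (8, 2, 4, 2); releases (0, 0, 2, 1), pool now (8, 2, 6, 3)
  T8: need (4, 0, 4, 0) fits (8, 2, 6, 3); releases (1, 2, 1, 1), pool now (9, 4, 7, 4)


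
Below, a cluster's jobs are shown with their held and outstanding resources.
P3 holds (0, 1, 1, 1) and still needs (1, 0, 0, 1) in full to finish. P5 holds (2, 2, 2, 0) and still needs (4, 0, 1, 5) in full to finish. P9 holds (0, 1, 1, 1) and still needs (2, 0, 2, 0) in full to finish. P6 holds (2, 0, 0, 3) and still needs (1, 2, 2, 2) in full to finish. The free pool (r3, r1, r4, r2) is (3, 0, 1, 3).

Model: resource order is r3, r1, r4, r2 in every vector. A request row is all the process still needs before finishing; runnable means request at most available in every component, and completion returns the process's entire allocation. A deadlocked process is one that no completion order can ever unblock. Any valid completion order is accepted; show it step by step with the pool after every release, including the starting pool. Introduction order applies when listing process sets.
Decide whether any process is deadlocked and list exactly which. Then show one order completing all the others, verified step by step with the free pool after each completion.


No process is deadlocked.
Key observation: starting with P3, each completion frees enough for the next — no one is permanently blocked.
One completion order for the rest: P3, P9, P6, P5. Check, step by step:
  pool = (3, 0, 1, 3)
  P3 needs (1, 0, 0, 1) <= (3, 0, 1, 3) -> finishes; pool += (0, 1, 1, 1) = (3, 1, 2, 4)
  P9 needs (2, 0, 2, 0) <= (3, 1, 2, 4) -> finishes; pool += (0, 1, 1, 1) = (3, 2, 3, 5)
  P6 needs (1, 2, 2, 2) <= (3, 2, 3, 5) -> finishes; pool += (2, 0, 0, 3) = (5, 2, 3, 8)
  P5 needs (4, 0, 1, 5) <= (5, 2, 3, 8) -> finishes; pool += (2, 2, 2, 0) = (7, 4, 5, 8)


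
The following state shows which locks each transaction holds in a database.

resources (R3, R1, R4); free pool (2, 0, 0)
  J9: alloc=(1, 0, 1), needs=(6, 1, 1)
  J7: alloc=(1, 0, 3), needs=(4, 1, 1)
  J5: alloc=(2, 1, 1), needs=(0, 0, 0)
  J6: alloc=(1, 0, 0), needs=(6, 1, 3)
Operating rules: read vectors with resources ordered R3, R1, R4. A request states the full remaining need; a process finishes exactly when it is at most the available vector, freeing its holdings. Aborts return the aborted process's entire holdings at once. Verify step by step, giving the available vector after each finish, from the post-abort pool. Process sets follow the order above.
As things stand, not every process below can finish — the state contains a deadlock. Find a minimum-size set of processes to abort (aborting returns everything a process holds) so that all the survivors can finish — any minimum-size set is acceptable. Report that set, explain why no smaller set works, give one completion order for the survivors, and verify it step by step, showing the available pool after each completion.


Minimum abort set: J6.
Key observation: J9 was stuck for good until J6 gave back (1, 0, 0); in the order shown it finishes at step 3.
No smaller set exists: with zero aborts the deadlock remains.
One survivor order: J5, J7, J9. Check, step by step (post-abort pool first):
  pool = (3, 0, 0)
  J5: need (0, 0, 0) fits (3, 0, 0); releases (2, 1, 1), pool now (5, 1, 1)
  J7: need (4, 1, 1) fits (5, 1, 1); releases (1, 0, 3), pool now (6, 1, 4)
  J9: need (6, 1, 1) fits (6, 1, 4); releases (1, 0, 1), pool now (7, 1, 5)


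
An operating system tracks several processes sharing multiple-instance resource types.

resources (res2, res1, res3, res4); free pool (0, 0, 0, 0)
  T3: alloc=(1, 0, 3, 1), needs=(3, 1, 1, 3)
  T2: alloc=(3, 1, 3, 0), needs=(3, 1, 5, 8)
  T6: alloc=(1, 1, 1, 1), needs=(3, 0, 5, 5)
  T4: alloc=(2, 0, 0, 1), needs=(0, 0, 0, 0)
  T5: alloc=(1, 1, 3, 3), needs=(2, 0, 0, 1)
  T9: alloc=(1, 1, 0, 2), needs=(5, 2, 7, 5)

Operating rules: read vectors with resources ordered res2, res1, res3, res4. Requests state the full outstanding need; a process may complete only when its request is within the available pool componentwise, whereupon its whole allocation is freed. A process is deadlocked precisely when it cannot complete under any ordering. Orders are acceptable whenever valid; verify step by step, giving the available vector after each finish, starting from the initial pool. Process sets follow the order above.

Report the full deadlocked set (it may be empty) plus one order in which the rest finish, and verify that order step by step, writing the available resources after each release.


No process is deadlocked.
Key observation: T4 fits the free pool immediately, and its release cascades until everyone finishes.
One completion order for the rest: T4, T5, T3, T6, T9, T2. Verifying each step:
  pool = (0, 0, 0, 0)
  T4: need (0, 0, 0, 0) fits (0, 0, 0, 0); releases (2, 0, 0, 1), pool now (2, 0, 0, 1)
  T5: need (2, 0, 0, 1) fits (2, 0, 0, 1); releases (1, 1, 3, 3), pool now (3, 1, 3, 4)
  T3: need (3, 1, 1, 3) fits (3, 1, 3, 4); releases (1, 0, 3, 1), pool now (4, 1, 6, 5)
  T6: need (3, 0, 5, 5) fits (4, 1, 6, 5); releases (1, 1, 1, 1), pool now (5, 2, 7, 6)
  T9: need (5, 2, 7, 5) fits (5, 2, 7, 6); releases (1, 1, 0, 2), pool now (6, 3, 7, 8)
  T2: need (3, 1, 5, 8) fits (6, 3, 7, 8); releases (3, 1, 3, 0), pool now (9, 4, 10, 8)


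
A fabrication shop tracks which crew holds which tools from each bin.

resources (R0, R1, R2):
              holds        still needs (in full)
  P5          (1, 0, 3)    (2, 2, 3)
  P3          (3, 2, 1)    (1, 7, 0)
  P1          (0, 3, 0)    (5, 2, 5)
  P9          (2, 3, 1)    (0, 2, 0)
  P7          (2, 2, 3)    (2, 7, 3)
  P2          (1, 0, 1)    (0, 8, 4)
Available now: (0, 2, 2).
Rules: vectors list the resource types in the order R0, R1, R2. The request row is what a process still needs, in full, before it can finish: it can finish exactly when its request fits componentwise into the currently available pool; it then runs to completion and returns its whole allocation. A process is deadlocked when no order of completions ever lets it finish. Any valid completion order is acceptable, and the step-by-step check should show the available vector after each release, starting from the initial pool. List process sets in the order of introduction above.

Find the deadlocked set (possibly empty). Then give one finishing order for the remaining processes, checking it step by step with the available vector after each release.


Deadlocked: P3, P1, P7 and P2.
Key observation: after P9, P5 the pool peaks at (3, 5, 6), and each blocked process is short somewhere: P3 on R1; P1 on R0; P7 on R1; P2 on R1.
A valid finishing order for the others: P9, P5. Check, step by step:
  pool = (0, 2, 2)
  P9 needs (0, 2, 0) <= (0, 2, 2) -> finishes; pool += (2, 3, 1) = (2, 5, 3)
  P5 needs (2, 2, 3) <= (2, 5, 3) -> finishes; pool += (1, 0, 3) = (3, 5, 6)
The stuck group stays short no matter what:
  blocked: P3 wants (1, 7, 0), pool (3, 5, 6) — not enough R1
  blocked: P1 wants (5, 2, 5), pool (3, 5, 6) — not enough R0
  blocked: P7 wants (2, 7, 3), pool (3, 5, 6) — not enough R1
  blocked: P2 wants (0, 8, 4), pool (3, 5, 6) — not enough R1


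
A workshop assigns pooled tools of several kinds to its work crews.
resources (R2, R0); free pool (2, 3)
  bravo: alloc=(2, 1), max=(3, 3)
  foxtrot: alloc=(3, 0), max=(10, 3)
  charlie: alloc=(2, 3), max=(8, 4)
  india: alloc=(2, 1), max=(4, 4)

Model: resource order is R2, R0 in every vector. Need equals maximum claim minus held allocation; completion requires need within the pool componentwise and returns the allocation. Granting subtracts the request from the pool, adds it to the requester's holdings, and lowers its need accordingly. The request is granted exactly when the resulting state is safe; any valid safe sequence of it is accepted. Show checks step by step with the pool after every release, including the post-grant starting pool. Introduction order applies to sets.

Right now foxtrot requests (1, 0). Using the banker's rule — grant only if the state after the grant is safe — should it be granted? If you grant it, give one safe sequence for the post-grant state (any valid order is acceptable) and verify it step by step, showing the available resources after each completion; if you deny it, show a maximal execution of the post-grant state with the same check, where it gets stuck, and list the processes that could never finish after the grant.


DENY. Granting would leave the state unsafe.
Key observation: even finishing bravo, india leaves just (5, 5) free — too little R2 for any of the remaining processes.
Pretend the grant happened; the run bravo, india goes as far as possible. Verifying each step:
  pool = (1, 3)
  bravo: need (1, 2) fits (1, 3); releases (2, 1), pool now (3, 4)
  india: need (2, 3) fits (3, 4); releases (2, 1), pool now (5, 5)
  blocked: foxtrot wants (6, 3), pool (5, 5) — not enough R2
  blocked: charlie wants (6, 1), pool (5, 5) — not enough R2
Post-grant, the permanently blocked set is foxtrot and charlie.


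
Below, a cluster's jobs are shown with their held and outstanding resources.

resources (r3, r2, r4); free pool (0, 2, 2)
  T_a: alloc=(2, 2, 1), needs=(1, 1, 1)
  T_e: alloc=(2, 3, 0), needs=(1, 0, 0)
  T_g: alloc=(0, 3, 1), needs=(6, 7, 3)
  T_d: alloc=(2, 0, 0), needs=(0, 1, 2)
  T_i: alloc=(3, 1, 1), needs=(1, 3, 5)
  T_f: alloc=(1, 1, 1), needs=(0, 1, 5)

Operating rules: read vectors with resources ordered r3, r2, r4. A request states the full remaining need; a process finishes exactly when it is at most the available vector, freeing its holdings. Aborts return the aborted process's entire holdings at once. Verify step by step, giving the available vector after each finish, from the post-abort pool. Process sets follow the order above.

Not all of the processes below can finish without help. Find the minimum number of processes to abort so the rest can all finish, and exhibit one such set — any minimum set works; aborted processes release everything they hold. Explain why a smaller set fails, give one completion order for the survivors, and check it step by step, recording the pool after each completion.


The answer: abort T_i.
Key observation: T_f had no path to completion before; after the abort of T_i ((3, 1, 1) returned), step 5 is where it fits.
Minimality: the empty abort set fails — the state is deadlocked as it stands.
One survivor order: T_a, T_e, T_d, T_g, T_f. Walking it through (post-abort pool first):
  pool = (3, 3, 3)
  T_a: need (1, 1, 1) fits (3, 3, 3); releases (2, 2, 1), pool now (5, 5, 4)
  T_e: need (1, 0, 0) fits (5, 5, 4); releases (2, 3, 0), pool now (7, 8, 4)
  T_d: need (0, 1, 2) fits (7, 8, 4); releases (2, 0, 0), pool now (9, 8, 4)
  T_g: need (6, 7, 3) fits (9, 8, 4); releases (0, 3, 1), pool now (9, 11, 5)
  T_f: need (0, 1, 5) fits (9, 11, 5); releases (1, 1, 1), pool now (10, 12, 6)


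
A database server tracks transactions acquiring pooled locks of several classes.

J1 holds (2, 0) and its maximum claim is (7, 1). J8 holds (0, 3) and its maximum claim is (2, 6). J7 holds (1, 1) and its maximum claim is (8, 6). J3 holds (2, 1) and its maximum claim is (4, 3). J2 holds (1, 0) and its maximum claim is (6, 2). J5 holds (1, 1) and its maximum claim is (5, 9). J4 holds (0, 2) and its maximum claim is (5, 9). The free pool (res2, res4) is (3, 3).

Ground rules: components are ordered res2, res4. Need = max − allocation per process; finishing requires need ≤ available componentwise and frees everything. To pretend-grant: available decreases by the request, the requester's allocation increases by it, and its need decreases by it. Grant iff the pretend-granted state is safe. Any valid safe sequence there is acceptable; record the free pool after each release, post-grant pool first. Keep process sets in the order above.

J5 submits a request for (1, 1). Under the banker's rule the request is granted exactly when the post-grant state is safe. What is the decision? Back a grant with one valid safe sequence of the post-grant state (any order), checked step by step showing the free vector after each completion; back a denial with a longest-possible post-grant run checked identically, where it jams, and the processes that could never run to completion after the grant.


DENY: after the grant no complete ordering would exist.
Key observation: after J3, J8 the pool peaks at (4, 6), and each blocked process is short somewhere: J1 on res2; J7 on res2; J2 on res2; J5 on res4; J4 on res2, res4.
Pretend the grant happened; the run J3, J8 goes as far as possible. Verifying each step:
  pool = (2, 2)
  J3 needs (2, 2) <= (2, 2) -> finishes; pool += (2, 1) = (4, 3)
  J8 needs (2, 3) <= (4, 3) -> finishes; pool += (0, 3) = (4, 6)
  J1 still needs (5, 1) but only (4, 6) is free — short on res2
  J7 still needs (7, 5) but only (4, 6) is free — short on res2
  J2 still needs (5, 2) but only (4, 6) is free — short on res2
  J5 still needs (3, 7) but only (4, 6) is free — short on res4
  J4 still needs (5, 7) but only (4, 6) is free — short on res2 and res4
Post-grant, the permanently blocked set is J1, J7, J2, J5 and J4.


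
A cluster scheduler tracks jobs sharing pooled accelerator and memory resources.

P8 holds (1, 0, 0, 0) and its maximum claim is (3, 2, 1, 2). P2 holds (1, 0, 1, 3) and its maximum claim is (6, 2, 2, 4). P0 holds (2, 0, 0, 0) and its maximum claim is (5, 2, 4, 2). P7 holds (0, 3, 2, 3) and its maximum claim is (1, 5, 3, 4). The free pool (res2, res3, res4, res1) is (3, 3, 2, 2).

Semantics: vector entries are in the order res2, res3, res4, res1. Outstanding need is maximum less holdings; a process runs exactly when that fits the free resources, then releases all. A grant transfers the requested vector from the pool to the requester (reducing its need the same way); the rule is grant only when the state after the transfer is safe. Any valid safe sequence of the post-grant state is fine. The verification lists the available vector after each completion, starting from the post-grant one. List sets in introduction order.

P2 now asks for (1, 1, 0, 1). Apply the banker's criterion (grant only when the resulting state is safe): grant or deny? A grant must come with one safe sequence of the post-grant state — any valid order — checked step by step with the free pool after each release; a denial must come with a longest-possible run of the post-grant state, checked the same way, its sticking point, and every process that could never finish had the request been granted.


GRANT: granting preserves safety; a valid post-grant sequence is P7, P8, P0, P2.
Key observation: after the grant the pool drops to (2, 2, 2, 1), which still lets P7 finish first and unwind the rest.
Verifying the post-grant state step by step:
  pool = (2, 2, 2, 1)
  run P7 (needs (1, 2, 1, 1), free (2, 2, 2, 1)); after release of (0, 3, 2, 3) the pool is (2, 5, 4, 4)
  run P8 (needs (2, 2, 1, 2), free (2, 5, 4, 4)); after release of (1, 0, 0, 0) the pool is (3, 5, 4, 4)
  run P0 (needs (3, 2, 4, 2), free (3, 5, 4, 4)); after release of (2, 0, 0, 0) the pool is (5, 5, 4, 4)
  run P2 (needs (4, 1, 1, 0), free (5, 5, 4, 4)); after release of (2, 1, 1, 4) the pool is (7, 6, 5, 8)


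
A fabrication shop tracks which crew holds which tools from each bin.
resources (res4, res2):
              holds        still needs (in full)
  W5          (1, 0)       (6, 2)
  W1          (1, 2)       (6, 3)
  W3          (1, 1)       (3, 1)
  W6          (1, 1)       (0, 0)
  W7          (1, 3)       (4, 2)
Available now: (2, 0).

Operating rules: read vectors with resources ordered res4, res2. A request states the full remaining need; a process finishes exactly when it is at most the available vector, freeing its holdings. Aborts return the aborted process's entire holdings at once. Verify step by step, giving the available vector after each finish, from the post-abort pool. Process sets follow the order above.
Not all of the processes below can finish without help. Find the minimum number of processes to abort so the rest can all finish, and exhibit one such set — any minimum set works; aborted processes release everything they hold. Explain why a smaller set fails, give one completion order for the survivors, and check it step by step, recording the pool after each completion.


Minimum abort set: W5.
Key observation: W1 could never have finished before the abort; with (1, 0) returned by W5, it fits at step 4.
No smaller set exists: with zero aborts the deadlock remains.
Survivors finish in the order: W6, W3, W7, W1. Walking it through (pool after the aborts first):
  pool = (3, 0)
  W6 needs (0, 0) <= (3, 0) -> finishes; pool += (1, 1) = (4, 1)
  W3 needs (3, 1) <= (4, 1) -> finishes; pool += (1, 1) = (5, 2)
  W7 needs (4, 2) <= (5, 2) -> finishes; pool += (1, 3) = (6, 5)
  W1 needs (6, 3) <= (6, 5) -> finishes; pool += (1, 2) = (7, 7)


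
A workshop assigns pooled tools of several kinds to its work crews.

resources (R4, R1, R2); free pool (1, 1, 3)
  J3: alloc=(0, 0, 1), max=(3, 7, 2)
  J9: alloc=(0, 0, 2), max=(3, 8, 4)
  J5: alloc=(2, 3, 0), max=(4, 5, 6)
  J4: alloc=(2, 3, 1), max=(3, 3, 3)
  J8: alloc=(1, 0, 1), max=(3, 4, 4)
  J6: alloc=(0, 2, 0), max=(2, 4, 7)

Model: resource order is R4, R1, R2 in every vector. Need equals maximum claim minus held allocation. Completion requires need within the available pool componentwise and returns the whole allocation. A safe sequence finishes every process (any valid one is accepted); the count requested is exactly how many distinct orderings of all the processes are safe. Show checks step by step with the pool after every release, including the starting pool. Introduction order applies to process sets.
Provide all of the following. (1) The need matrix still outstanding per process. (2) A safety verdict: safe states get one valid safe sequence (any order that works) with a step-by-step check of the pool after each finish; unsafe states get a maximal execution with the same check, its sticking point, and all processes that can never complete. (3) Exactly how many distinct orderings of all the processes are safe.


(1) Outstanding need per process (order R4, R1, R2):
  J3: (3, 7, 1)
  J9: (3, 8, 2)
  J5: (2, 2, 6)
  J4: (1, 0, 2)
  J8: (2, 4, 3)
  J6: (2, 2, 7)
(2) UNSAFE — no complete ordering exists.
Key observation: after J4, J8 the pool peaks at (4, 4, 5), and each blocked process is short somewhere: J3 on R1; J9 on R1; J5 on R2; J6 on R2.
The run J4, J8 cannot be extended any further. Walking it through:
  pool = (1, 1, 3)
  J4 needs (1, 0, 2) <= (1, 1, 3) -> finishes; pool += (2, 3, 1) = (3, 4, 4)
  J8 needs (2, 4, 3) <= (3, 4, 4) -> finishes; pool += (1, 0, 1) = (4, 4, 5)
  J3 still needs (3, 7, 1) but only (4, 4, 5) is free — short on R1
  J9 still needs (3, 8, 2) but only (4, 4, 5) is free — short on R1
  J5 still needs (2, 2, 6) but only (4, 4, 5) is free — short on R2
  J6 still needs (2, 2, 7) but only (4, 4, 5) is free — short on R2
Permanently blocked: J3, J9, J5 and J6.
(3) Exactly 0 of the possible complete orderings are safe sequences.


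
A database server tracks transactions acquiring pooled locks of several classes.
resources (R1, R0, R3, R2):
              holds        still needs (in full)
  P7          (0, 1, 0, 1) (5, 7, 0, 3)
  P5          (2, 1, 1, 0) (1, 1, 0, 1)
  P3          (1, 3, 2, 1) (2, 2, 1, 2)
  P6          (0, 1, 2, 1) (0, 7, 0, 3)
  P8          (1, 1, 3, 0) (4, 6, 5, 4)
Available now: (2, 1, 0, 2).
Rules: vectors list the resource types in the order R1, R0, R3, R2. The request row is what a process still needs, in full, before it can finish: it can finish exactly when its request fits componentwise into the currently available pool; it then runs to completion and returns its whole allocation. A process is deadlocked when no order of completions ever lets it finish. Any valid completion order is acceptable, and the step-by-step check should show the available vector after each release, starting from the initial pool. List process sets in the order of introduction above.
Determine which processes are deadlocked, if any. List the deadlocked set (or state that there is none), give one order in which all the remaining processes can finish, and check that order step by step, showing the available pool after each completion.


Deadlocked: P7, P6 and P8.
Key observation: the pool after P5, P3 is (5, 5, 3, 3); every surviving request exceeds it in R0, so progress ends there.
A valid finishing order for the others: P5, P3. Check, step by step:
  pool = (2, 1, 0, 2)
  run P5 (needs (1, 1, 0, 1), free (2, 1, 0, 2)); after release of (2, 1, 1, 0) the pool is (4, 2, 1, 2)
  run P3 (needs (2, 2, 1, 2), free (4, 2, 1, 2)); after release of (1, 3, 2, 1) the pool is (5, 5, 3, 3)
The blocked processes can never fit:
  P7 still needs (5, 7, 0, 3) but only (5, 5, 3, 3) is free — short on R0
  P6 still needs (0, 7, 0, 3) but only (5, 5, 3, 3) is free — short on R0
  P8 still needs (4, 6, 5, 4) but only (5, 5, 3, 3) is free — short on R0, R3 and R2


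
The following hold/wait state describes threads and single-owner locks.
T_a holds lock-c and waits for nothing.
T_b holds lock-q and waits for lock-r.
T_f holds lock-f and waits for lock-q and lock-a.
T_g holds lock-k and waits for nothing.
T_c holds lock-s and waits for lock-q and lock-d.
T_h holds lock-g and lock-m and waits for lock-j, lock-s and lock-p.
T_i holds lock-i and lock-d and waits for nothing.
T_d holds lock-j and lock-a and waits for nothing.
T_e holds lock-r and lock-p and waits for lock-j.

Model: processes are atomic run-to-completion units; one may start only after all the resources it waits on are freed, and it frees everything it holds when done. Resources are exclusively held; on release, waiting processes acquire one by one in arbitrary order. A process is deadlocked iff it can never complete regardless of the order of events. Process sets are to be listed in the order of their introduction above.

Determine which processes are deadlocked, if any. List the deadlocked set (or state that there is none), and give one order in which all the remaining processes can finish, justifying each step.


No process is deadlocked.
Key observation: all waits point, directly or indirectly, at processes that can finish, so nothing is permanently blocked.
One completion order for the rest: T_a, T_d, T_e, T_b, T_g, T_i, T_c, T_f, T_h.
Walking it through:
  T_a waits on nothing -> runs at once and releases lock-c
  T_d waits on nothing -> runs at once and releases lock-j and lock-a
  run T_e (all its waits — lock-j — are resolved); releases lock-r and lock-p
  run T_b (all its waits — lock-r — are resolved); releases lock-q
  T_g waits on nothing -> runs at once and releases lock-k
  T_i waits on nothing -> runs at once and releases lock-i and lock-d
  run T_c (all its waits — lock-q and lock-d — are resolved); releases lock-s
  run T_f (all its waits — lock-q and lock-a — are resolved); releases lock-f
  run T_h (all its waits — lock-j, lock-s and lock-p — are resolved); releases lock-g and lock-m


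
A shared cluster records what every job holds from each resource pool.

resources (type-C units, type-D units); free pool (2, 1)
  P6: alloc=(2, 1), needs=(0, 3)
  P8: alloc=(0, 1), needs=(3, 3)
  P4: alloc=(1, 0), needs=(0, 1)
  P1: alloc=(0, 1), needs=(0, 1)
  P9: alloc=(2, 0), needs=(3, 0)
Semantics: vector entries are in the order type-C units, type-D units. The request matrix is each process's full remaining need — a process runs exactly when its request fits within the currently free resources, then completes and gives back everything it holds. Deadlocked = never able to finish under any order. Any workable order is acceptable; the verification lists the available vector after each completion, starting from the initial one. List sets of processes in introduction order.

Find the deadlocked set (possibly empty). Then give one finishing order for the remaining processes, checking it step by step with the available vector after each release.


The deadlocked set is P6 and P8.
Key observation: once P4, P9, P1 finish, the pool peaks at (5, 2) — and every remaining process still needs more type-D units than that.
A valid finishing order for the others: P4, P9, P1. Verifying each step:
  pool = (2, 1)
  run P4 (needs (0, 1), free (2, 1)); after release of (1, 0) the pool is (3, 1)
  run P9 (needs (3, 0), free (3, 1)); after release of (2, 0) the pool is (5, 1)
  run P1 (needs (0, 1), free (5, 1)); after release of (0, 1) the pool is (5, 2)
The blocked processes can never fit:
  P6 cannot run: need (0, 3) vs free (5, 2) (insufficient type-D units)
  P8 cannot run: need (3, 3) vs free (5, 2) (insufficient type-D units)


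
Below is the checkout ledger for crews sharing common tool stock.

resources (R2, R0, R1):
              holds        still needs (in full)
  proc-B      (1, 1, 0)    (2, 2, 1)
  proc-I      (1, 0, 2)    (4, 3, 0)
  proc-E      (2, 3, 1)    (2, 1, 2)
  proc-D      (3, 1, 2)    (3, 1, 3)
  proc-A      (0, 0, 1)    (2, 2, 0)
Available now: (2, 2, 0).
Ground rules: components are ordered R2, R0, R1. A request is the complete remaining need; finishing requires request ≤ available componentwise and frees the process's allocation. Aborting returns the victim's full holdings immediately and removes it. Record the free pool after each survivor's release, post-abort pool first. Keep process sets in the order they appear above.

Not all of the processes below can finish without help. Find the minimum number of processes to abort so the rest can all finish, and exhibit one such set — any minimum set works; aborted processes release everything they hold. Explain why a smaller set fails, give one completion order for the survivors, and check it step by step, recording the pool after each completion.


Minimum abort set: proc-I.
Key observation: aborting proc-I returns (1, 0, 2), and proc-D — hopeless before — runs at step 2 with the returned capacity in the pool.
No smaller set exists: with zero aborts the deadlock remains.
Survivors finish in the order: proc-A, proc-D, proc-B, proc-E. Check, step by step (pool after the aborts first):
  pool = (3, 2, 2)
  run proc-A (needs (2, 2, 0), free (3, 2, 2)); after release of (0, 0, 1) the pool is (3, 2, 3)
  run proc-D (needs (3, 1, 3), free (3, 2, 3)); after release of (3, 1, 2) the pool is (6, 3, 5)
  run proc-B (needs (2, 2, 1), free (6, 3, 5)); after release of (1, 1, 0) the pool is (7, 4, 5)
  run proc-E (needs (2, 1, 2), free (7, 4, 5)); after release of (2, 3, 1) the pool is (9, 7, 6)
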